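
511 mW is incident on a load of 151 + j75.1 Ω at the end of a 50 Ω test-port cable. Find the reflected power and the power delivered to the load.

|Γ| = |(101 + j75.1)/(201 + j75.1)| = 0.587
|Γ|² = 0.344
P_refl = |Γ|²·P_inc = 176 mW, P_del = (1 − |Γ|²)·P_inc = 335 mW

P_reflected ≈ 176 mW; P_delivered ≈ 335 mW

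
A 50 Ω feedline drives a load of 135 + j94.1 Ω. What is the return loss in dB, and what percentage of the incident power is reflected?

Γ = (85 + j94.1)/(185 + j94.1), |Γ| = 0.611
RL = −20·log₁₀(0.611) = 4.28 dB
P_refl/P_inc = |Γ|² = 0.373

RL ≈ 4.28 dB; 37.3% of incident power reflected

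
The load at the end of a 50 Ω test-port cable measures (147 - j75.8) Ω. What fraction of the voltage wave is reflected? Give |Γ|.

|Γ| ≈ 0.583

Γ = (Z_L − Z_0)/(Z_L + Z_0) = (97 − j75.8)/(197 − j75.8)
|Γ| = 123/211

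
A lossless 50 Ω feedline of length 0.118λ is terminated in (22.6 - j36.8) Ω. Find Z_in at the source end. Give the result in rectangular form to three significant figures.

Z_in ≈ 14 + j1.91 Ω

βl = 2π × 0.118 = 42.5°
tan(βl) = tan(42.5°) = 0.916
Z_in = Z_0·(Z_L + jZ_0·tanβl)/(Z_0 + jZ_L·tanβl)
     = 50·(22.6 + j8.98)/(83.7 + j20.7)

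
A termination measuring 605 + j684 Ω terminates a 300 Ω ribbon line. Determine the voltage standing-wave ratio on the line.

Γ = (Z_L − Z_0)/(Z_L + Z_0) = (305 + j684)/(905 + j684)
|Γ| = 749/1130 = 0.66
VSWR = (1 + |Γ|)/(1 − |Γ|) = 1.66/0.34

VSWR ≈ 4.89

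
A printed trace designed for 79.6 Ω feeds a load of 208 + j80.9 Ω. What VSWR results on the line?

Γ = (Z_L − Z_0)/(Z_L + Z_0) = (128.4 + j80.9)/(287.6 + j80.9)
|Γ| = 152/299 = 0.508
VSWR = (1 + |Γ|)/(1 − |Γ|) = 1.51/0.492

VSWR ≈ 3.06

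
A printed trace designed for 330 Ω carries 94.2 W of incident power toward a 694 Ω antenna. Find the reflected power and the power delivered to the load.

P_reflected ≈ 11.9 W; P_delivered ≈ 82.3 W

Γ = (694 − 330)/(694 + 330) = 0.355
|Γ|² = 0.126
P_refl = |Γ|²·P_inc = 11.9 W, P_del = (1 − |Γ|²)·P_inc = 82.3 W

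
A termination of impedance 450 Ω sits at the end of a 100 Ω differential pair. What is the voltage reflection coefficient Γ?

Γ = 0.636

Γ = (Z_L − Z_0)/(Z_L + Z_0) = (450 − 100)/(450 + 100) = 350/550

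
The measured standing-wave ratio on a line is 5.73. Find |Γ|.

|Γ| = (S − 1)/(S + 1) = (5.73 − 1)/(5.73 + 1) = 4.73/6.73

|Γ| ≈ 0.703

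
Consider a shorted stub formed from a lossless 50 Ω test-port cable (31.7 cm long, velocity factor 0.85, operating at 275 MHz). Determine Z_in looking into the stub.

λ = v/f = 0.85·c / 275 MHz = 0.927 m
βl = 2π·l/λ = 2π × 0.342 = 123°
tan(βl) = -1.54
For a shorted stub, Z_in = jZ_0·tan(βl)

Z_in ≈ −j76.8 Ω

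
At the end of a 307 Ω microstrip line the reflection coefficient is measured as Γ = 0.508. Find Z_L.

Z_L ≈ 941 Ω

Z_L = Z_0·(1 + Γ)/(1 − Γ) = 307·(1.51)/(0.492)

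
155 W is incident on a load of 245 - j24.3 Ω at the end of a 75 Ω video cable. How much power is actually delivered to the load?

P_delivered ≈ 111 W

|Γ| = |(170 − j24.3)/(320 − j24.3)| = 0.535
|Γ|² = 0.286
P_refl = |Γ|²·P_inc = 44.4 W, P_del = (1 − |Γ|²)·P_inc = 111 W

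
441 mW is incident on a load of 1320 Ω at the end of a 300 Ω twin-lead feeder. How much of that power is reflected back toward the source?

Γ = (1320 − 300)/(1320 + 300) = 0.63
|Γ|² = 0.396
P_refl = |Γ|²·P_inc = 175 mW, P_del = (1 − |Γ|²)·P_inc = 266 mW

P_reflected ≈ 175 mW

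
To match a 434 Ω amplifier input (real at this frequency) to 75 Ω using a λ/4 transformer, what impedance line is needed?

Z_qwt ≈ 180 Ω

Z_qwt = √(Z_0·R_L) = √(75 × 434) = √32550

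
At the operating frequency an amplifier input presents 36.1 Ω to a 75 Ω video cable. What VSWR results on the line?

Γ = (36.1 − 75)/(36.1 + 75) = -0.35
VSWR = (1 + 0.35)/(1 − 0.35)

VSWR ≈ 2.08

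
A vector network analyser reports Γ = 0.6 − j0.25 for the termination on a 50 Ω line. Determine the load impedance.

Z_L ≈ 130 − j112 Ω

Z_L = Z_0·(1 + Γ)/(1 − Γ) = 50·(1.6 − j0.25)/(0.4 + j0.25)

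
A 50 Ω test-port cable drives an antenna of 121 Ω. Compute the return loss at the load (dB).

Γ = (121 − 50)/(121 + 50) = 0.415
RL = −20·log₁₀|Γ| = −20·log₁₀(0.415)

RL ≈ 7.63 dB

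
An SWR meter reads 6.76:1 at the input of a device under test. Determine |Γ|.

|Γ| = (S − 1)/(S + 1) = (6.76 − 1)/(6.76 + 1) = 5.76/7.76

|Γ| ≈ 0.742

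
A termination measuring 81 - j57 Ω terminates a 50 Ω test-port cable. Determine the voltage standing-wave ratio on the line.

VSWR ≈ 2.66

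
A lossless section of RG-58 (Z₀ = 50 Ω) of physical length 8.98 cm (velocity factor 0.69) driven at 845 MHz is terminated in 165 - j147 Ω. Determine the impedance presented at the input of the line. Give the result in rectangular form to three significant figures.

λ = v/f = 0.69·c / 845 MHz = 0.245 m
βl = 2π·l/λ = 2π × 0.367 = 132°
tan(βl) = tan(132°) = -1.11
Z_in = Z_0·(Z_L + jZ_0·tanβl)/(Z_0 + jZ_L·tanβl)
     = 50·(165 − j203)/(-113 − j183)

Z_in ≈ 19.8 + j57.2 Ω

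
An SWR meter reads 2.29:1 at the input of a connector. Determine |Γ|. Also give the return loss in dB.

|Γ| ≈ 0.392; return loss ≈ 8.13 dB

|Γ| = (S − 1)/(S + 1) = (2.29 − 1)/(2.29 + 1) = 1.29/3.29
RL = −20·log₁₀|Γ| = −20·log₁₀(0.392)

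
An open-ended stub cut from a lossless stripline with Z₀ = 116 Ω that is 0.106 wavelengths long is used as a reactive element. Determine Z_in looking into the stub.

βl = 2π × 0.106 = 38.2°
tan(βl) = 0.786
For an open-ended stub, Z_in = −jZ_0·cot(βl) = −jZ_0/tan(βl)

Z_in ≈ −j148 Ω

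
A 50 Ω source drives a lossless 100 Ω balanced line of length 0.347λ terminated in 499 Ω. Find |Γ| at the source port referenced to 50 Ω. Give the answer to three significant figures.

βl = 2π × 0.347 = 125°
tan(βl) = -1.43
Z_in = Z_0·(Z_L + jZ_0·tanβl)/(Z_0 + jZ_L·tanβl) = 29.2 + j65.7 Ω
Γ_s = (Z_in − Z_s)/(Z_in + Z_s) = (-20.8 + j65.7)/(79.2 + j65.7), |Γ_s| = 0.67

|Γ| ≈ 0.67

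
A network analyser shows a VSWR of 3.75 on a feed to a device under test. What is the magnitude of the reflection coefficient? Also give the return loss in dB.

|Γ| ≈ 0.579; return loss ≈ 4.75 dB

|Γ| = (S − 1)/(S + 1) = (3.75 − 1)/(3.75 + 1) = 2.75/4.75
RL = −20·log₁₀|Γ| = −20·log₁₀(0.579)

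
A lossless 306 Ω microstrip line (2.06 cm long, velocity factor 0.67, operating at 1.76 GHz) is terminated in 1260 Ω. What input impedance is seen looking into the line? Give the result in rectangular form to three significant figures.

Z_in ≈ 89.4 − j133 Ω

λ = v/f = 0.67·c / 1.76 GHz = 0.114 m
βl = 2π·l/λ = 2π × 0.18 = 64.9°
tan(βl) = tan(64.9°) = 2.14
Z_in = Z_0·(Z_L + jZ_0·tanβl)/(Z_0 + jZ_L·tanβl)
     = 306·(1260 + j654)/(306 + j2690)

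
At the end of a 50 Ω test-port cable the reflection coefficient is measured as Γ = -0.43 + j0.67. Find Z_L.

Z_L ≈ 7.34 + j26.9 Ω

Z_L = Z_0·(1 + Γ)/(1 − Γ) = 50·(0.57 + j0.67)/(1.43 − j0.67)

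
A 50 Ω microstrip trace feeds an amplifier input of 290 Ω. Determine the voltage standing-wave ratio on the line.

VSWR ≈ 5.8

Γ = (290 − 50)/(290 + 50) = 0.706
VSWR = (1 + 0.706)/(1 − 0.706)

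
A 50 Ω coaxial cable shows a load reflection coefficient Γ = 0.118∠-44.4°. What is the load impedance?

Z_L = Z_0·(1 + Γ)/(1 − Γ) = 50·(1.08 − j0.0826)/(0.916 + j0.0826)

Z_L ≈ 58.3 − j9.77 Ω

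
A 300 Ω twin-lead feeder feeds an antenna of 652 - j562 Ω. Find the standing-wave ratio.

Γ = (Z_L − Z_0)/(Z_L + Z_0) = (352 − j562)/(952 − j562)
|Γ| = 663/1110 = 0.6
VSWR = (1 + |Γ|)/(1 − |Γ|) = 1.6/0.4

VSWR ≈ 4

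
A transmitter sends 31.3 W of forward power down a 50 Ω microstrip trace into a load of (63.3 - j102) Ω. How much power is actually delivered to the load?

P_delivered ≈ 17.1 W

|Γ| = |(13.3 − j102)/(113.3 − j102)| = 0.675
|Γ|² = 0.455
P_refl = |Γ|²·P_inc = 14.2 W, P_del = (1 − |Γ|²)·P_inc = 17.1 W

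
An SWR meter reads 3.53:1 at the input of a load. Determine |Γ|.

|Γ| ≈ 0.558

|Γ| = (S − 1)/(S + 1) = (3.53 − 1)/(3.53 + 1) = 2.53/4.53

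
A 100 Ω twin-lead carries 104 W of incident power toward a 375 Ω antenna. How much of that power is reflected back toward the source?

P_reflected ≈ 34.9 W

Γ = (375 − 100)/(375 + 100) = 0.579
|Γ|² = 0.335
P_refl = |Γ|²·P_inc = 34.9 W, P_del = (1 − |Γ|²)·P_inc = 69.1 W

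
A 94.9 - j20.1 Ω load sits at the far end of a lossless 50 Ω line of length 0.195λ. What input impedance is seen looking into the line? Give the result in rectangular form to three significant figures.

Z_in ≈ 25.6 − j7.71 Ω

βl = 2π × 0.195 = 70.2°
tan(βl) = tan(70.2°) = 2.78
Z_in = Z_0·(Z_L + jZ_0·tanβl)/(Z_0 + jZ_L·tanβl)
     = 50·(94.9 + j119)/(106 + j264)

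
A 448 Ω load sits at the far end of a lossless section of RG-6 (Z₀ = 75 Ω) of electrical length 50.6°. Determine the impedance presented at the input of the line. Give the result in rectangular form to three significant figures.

tan(βl) = tan(50.6°) = 1.22
Z_in = Z_0·(Z_L + jZ_0·tanβl)/(Z_0 + jZ_L·tanβl)
     = 75·(448 + j91.3)/(75 + j545)

Z_in ≈ 20.6 − j58.8 Ω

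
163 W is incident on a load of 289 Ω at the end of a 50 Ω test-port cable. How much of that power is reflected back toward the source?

P_reflected ≈ 81 W

Γ = (289 − 50)/(289 + 50) = 0.705
|Γ|² = 0.497
P_refl = |Γ|²·P_inc = 81 W, P_del = (1 − |Γ|²)·P_inc = 82 W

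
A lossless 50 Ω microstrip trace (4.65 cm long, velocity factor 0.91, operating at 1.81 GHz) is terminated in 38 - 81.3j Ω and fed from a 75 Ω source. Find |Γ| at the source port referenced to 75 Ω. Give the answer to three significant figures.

λ = v/f = 0.91·c / 1.81 GHz = 0.151 m
βl = 2π·l/λ = 2π × 0.308 = 111°
tan(βl) = -2.61
Z_in = Z_0·(Z_L + jZ_0·tanβl)/(Z_0 + jZ_L·tanβl) = 20.6 + j52.8 Ω
Γ_s = (Z_in − Z_s)/(Z_in + Z_s) = (-54.4 + j52.8)/(95.6 + j52.8), |Γ_s| = 0.695

|Γ| ≈ 0.695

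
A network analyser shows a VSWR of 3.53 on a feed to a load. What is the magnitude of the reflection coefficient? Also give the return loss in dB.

|Γ| ≈ 0.558; return loss ≈ 5.06 dB

|Γ| = (S − 1)/(S + 1) = (3.53 − 1)/(3.53 + 1) = 2.53/4.53
RL = −20·log₁₀|Γ| = −20·log₁₀(0.558)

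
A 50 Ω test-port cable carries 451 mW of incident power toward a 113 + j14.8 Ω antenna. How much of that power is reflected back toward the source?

P_reflected ≈ 70.5 mW

|Γ| = |(63 + j14.8)/(163 + j14.8)| = 0.395
|Γ|² = 0.156
P_refl = |Γ|²·P_inc = 70.5 mW, P_del = (1 − |Γ|²)·P_inc = 380 mW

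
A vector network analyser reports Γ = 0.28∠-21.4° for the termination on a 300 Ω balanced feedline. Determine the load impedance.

Z_L = Z_0·(1 + Γ)/(1 − Γ) = 300·(1.26 − j0.102)/(0.739 + j0.102)

Z_L ≈ 496 − j110 Ω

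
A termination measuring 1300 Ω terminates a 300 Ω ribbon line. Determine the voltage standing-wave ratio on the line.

Γ = (1300 − 300)/(1300 + 300) = 0.625
VSWR = (1 + 0.625)/(1 − 0.625)

VSWR ≈ 4.33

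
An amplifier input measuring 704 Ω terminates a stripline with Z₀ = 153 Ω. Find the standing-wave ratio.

Γ = (704 − 153)/(704 + 153) = 0.643
VSWR = (1 + 0.643)/(1 − 0.643)

VSWR ≈ 4.6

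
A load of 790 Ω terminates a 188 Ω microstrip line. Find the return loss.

Γ = (790 − 188)/(790 + 188) = 0.616
RL = −20·log₁₀|Γ| = −20·log₁₀(0.616)

RL ≈ 4.21 dB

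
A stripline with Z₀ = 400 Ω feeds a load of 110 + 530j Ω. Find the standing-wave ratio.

VSWR ≈ 10.2

Γ = (Z_L − Z_0)/(Z_L + Z_0) = (-290 + j530)/(510 + j530)
|Γ| = 604/736 = 0.821
VSWR = (1 + |Γ|)/(1 − |Γ|) = 1.82/0.179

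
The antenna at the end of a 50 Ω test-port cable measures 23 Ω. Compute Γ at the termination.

Γ = (Z_L − Z_0)/(Z_L + Z_0) = (23 − 50)/(23 + 50) = -27/73

Γ = -0.37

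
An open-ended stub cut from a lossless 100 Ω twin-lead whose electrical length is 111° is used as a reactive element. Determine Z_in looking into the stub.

Z_in ≈ +j38.4 Ω

tan(βl) = -2.61
For an open-ended stub, Z_in = −jZ_0·cot(βl) = −jZ_0/tan(βl)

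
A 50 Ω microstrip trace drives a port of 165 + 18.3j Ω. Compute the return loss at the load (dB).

RL ≈ 5.36 dB

Γ = (115 + j18.3)/(215 + j18.3), |Γ| = 0.54
RL = −20·log₁₀|Γ| = −20·log₁₀(0.54)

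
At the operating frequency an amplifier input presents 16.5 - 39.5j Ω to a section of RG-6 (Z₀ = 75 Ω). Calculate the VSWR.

Γ = (Z_L − Z_0)/(Z_L + Z_0) = (-58.5 − j39.5)/(91.5 − j39.5)
|Γ| = 70.6/99.7 = 0.708
VSWR = (1 + |Γ|)/(1 − |Γ|) = 1.71/0.292

VSWR ≈ 5.86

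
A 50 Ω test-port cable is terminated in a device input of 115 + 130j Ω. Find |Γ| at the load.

|Γ| ≈ 0.692

Γ = (Z_L − Z_0)/(Z_L + Z_0) = (65 + j130)/(165 + j130)
|Γ| = 145/210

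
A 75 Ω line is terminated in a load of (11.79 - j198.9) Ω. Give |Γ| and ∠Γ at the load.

Γ = (Z_L − Z_0)/(Z_L + Z_0) = (-63.21 − j198.9)/(86.79 − j198.9)
|Γ| = 209/217 = 0.962

Γ ≈ 0.962 ∠ -41.2°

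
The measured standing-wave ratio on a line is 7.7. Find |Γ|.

|Γ| = (S − 1)/(S + 1) = (7.7 − 1)/(7.7 + 1) = 6.7/8.7

|Γ| ≈ 0.77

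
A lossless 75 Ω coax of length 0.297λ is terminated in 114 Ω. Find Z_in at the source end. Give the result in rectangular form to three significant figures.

βl = 2π × 0.297 = 107°
tan(βl) = tan(107°) = -3.29
Z_in = Z_0·(Z_L + jZ_0·tanβl)/(Z_0 + jZ_L·tanβl)
     = 75·(114 − j247)/(75 − j375)

Z_in ≈ 51.8 + j12.4 Ω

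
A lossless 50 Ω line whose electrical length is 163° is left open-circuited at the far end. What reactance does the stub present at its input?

tan(βl) = -0.306
For an open-circuited stub, Z_in = −jZ_0·cot(βl) = −jZ_0/tan(βl)

X_in ≈ 164 Ω (inductive)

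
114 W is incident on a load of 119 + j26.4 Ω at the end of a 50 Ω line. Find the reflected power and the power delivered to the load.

P_reflected ≈ 21.3 W; P_delivered ≈ 92.7 W

|Γ| = |(69 + j26.4)/(169 + j26.4)| = 0.432
|Γ|² = 0.187
P_refl = |Γ|²·P_inc = 21.3 W, P_del = (1 − |Γ|²)·P_inc = 92.7 W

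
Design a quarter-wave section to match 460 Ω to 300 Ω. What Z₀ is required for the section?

Z_qwt ≈ 371 Ω

Z_qwt = √(Z_0·R_L) = √(300 × 460) = √138000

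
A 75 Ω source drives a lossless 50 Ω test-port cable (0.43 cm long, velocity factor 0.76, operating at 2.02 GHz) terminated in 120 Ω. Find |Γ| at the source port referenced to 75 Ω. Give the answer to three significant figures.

λ = v/f = 0.76·c / 2.02 GHz = 0.113 m
βl = 2π·l/λ = 2π × 0.0381 = 13.7°
tan(βl) = 0.244
Z_in = Z_0·(Z_L + jZ_0·tanβl)/(Z_0 + jZ_L·tanβl) = 94.7 − j43.2 Ω
Γ_s = (Z_in − Z_s)/(Z_in + Z_s) = (19.7 − j43.2)/(170 − j43.2), |Γ_s| = 0.271

|Γ| ≈ 0.271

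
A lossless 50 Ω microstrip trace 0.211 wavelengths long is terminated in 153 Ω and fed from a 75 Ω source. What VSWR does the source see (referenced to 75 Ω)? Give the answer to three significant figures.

VSWR ≈ 4.45

βl = 2π × 0.211 = 76°
tan(βl) = 4
Z_in = Z_0·(Z_L + jZ_0·tanβl)/(Z_0 + jZ_L·tanβl) = 17.2 − j11.1 Ω
Γ_s = (Z_in − Z_s)/(Z_in + Z_s) = (-57.8 − j11.1)/(92.2 − j11.1), |Γ_s| = 0.633
VSWR = (1 + |Γ_s|)/(1 − |Γ_s|)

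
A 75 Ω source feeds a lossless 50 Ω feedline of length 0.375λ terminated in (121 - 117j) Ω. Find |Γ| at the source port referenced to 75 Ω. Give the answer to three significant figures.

βl = 2π × 0.375 = 135°
tan(βl) = -1
Z_in = Z_0·(Z_L + jZ_0·tanβl)/(Z_0 + jZ_L·tanβl) = 31.6 + j67.5 Ω
Γ_s = (Z_in − Z_s)/(Z_in + Z_s) = (-43.4 + j67.5)/(107 + j67.5), |Γ_s| = 0.636

|Γ| ≈ 0.636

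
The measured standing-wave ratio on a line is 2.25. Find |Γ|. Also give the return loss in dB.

|Γ| = (S − 1)/(S + 1) = (2.25 − 1)/(2.25 + 1) = 1.25/3.25
RL = −20·log₁₀|Γ| = −20·log₁₀(0.385)

|Γ| ≈ 0.385; return loss ≈ 8.3 dB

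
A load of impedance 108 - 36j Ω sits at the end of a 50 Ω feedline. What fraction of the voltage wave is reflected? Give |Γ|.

Γ = (Z_L − Z_0)/(Z_L + Z_0) = (58 − j36)/(158 − j36)
|Γ| = 68.3/162

|Γ| ≈ 0.421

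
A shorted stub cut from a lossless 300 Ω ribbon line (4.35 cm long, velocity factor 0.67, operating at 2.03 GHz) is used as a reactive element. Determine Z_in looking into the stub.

λ = v/f = 0.67·c / 2.03 GHz = 0.099 m
βl = 2π·l/λ = 2π × 0.439 = 158°
tan(βl) = -0.401
For a shorted stub, Z_in = jZ_0·tan(βl)

Z_in ≈ −j120 Ω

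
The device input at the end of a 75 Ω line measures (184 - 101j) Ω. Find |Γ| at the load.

Γ = (Z_L − Z_0)/(Z_L + Z_0) = (109 − j101)/(259 − j101)
|Γ| = 149/278

|Γ| ≈ 0.535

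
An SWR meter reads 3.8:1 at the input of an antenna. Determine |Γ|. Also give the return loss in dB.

|Γ| = (S − 1)/(S + 1) = (3.8 − 1)/(3.8 + 1) = 2.8/4.8
RL = −20·log₁₀|Γ| = −20·log₁₀(0.583)

|Γ| ≈ 0.583; return loss ≈ 4.68 dB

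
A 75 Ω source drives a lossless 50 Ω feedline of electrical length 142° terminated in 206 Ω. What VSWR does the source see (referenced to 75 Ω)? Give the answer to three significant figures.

VSWR ≈ 4.09

tan(βl) = -0.781
Z_in = Z_0·(Z_L + jZ_0·tanβl)/(Z_0 + jZ_L·tanβl) = 29.2 + j54.9 Ω
Γ_s = (Z_in − Z_s)/(Z_in + Z_s) = (-45.8 + j54.9)/(104 + j54.9), |Γ_s| = 0.607
VSWR = (1 + |Γ_s|)/(1 − |Γ_s|)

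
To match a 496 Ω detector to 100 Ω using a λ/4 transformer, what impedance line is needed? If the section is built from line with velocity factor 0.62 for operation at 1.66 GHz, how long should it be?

Z_qwt ≈ 223 Ω; length ≈ 2.8 cm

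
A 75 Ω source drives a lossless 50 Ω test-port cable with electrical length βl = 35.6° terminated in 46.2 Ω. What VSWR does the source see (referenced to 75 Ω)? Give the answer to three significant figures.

VSWR ≈ 1.55

tan(βl) = 0.716
Z_in = Z_0·(Z_L + jZ_0·tanβl)/(Z_0 + jZ_L·tanβl) = 48.6 + j3.64 Ω
Γ_s = (Z_in − Z_s)/(Z_in + Z_s) = (-26.4 + j3.64)/(124 + j3.64), |Γ_s| = 0.215
VSWR = (1 + |Γ_s|)/(1 − |Γ_s|)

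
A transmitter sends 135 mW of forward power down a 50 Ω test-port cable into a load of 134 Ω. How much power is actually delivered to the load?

Γ = (134 − 50)/(134 + 50) = 0.457
|Γ|² = 0.208
P_refl = |Γ|²·P_inc = 28.1 mW, P_del = (1 − |Γ|²)·P_inc = 107 mW

P_delivered ≈ 107 mW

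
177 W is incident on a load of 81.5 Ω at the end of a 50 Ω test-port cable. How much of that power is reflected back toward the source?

P_reflected ≈ 10.2 W

Γ = (81.5 − 50)/(81.5 + 50) = 0.24
|Γ|² = 0.0574
P_refl = |Γ|²·P_inc = 10.2 W, P_del = (1 − |Γ|²)·P_inc = 167 W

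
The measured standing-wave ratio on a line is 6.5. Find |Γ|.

|Γ| = (S − 1)/(S + 1) = (6.5 − 1)/(6.5 + 1) = 5.5/7.5

|Γ| ≈ 0.733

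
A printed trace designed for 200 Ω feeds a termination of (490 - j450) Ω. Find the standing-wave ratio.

VSWR ≈ 4.71

Γ = (Z_L − Z_0)/(Z_L + Z_0) = (290 − j450)/(690 − j450)
|Γ| = 535/824 = 0.65
VSWR = (1 + |Γ|)/(1 − |Γ|) = 1.65/0.35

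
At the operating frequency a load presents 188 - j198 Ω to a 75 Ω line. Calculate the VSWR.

VSWR ≈ 5.5

Γ = (Z_L − Z_0)/(Z_L + Z_0) = (113 − j198)/(263 − j198)
|Γ| = 228/329 = 0.693
VSWR = (1 + |Γ|)/(1 − |Γ|) = 1.69/0.307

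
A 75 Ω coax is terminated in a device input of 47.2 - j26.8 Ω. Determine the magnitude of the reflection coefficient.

Γ = (Z_L − Z_0)/(Z_L + Z_0) = (-27.8 − j26.8)/(122.2 − j26.8)
|Γ| = 38.6/125

|Γ| ≈ 0.309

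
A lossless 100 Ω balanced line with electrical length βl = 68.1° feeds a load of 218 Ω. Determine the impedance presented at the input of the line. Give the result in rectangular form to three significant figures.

Z_in ≈ 51.5 − j30.7 Ω

tan(βl) = tan(68.1°) = 2.49
Z_in = Z_0·(Z_L + jZ_0·tanβl)/(Z_0 + jZ_L·tanβl)
     = 100·(218 + j249)/(100 + j542)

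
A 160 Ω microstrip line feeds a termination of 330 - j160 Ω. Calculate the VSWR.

Γ = (Z_L − Z_0)/(Z_L + Z_0) = (170 − j160)/(490 − j160)
|Γ| = 233/515 = 0.453
VSWR = (1 + |Γ|)/(1 − |Γ|) = 1.45/0.547

VSWR ≈ 2.66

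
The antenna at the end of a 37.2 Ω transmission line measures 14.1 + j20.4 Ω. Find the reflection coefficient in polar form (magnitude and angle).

Γ = (Z_L − Z_0)/(Z_L + Z_0) = (-23.1 + j20.4)/(51.3 + j20.4)
|Γ| = 30.8/55.2 = 0.558

Γ ≈ 0.558 ∠ 117°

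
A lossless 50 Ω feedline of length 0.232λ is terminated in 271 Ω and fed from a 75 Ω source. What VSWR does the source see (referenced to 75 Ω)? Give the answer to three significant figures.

βl = 2π × 0.232 = 83.5°
tan(βl) = 8.8
Z_in = Z_0·(Z_L + jZ_0·tanβl)/(Z_0 + jZ_L·tanβl) = 9.34 − j5.48 Ω
Γ_s = (Z_in − Z_s)/(Z_in + Z_s) = (-65.7 − j5.48)/(84.3 − j5.48), |Γ_s| = 0.78
VSWR = (1 + |Γ_s|)/(1 − |Γ_s|)

VSWR ≈ 8.07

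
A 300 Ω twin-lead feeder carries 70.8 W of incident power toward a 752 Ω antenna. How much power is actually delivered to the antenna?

P_delivered ≈ 57.7 W

Γ = (752 − 300)/(752 + 300) = 0.43
|Γ|² = 0.185
P_refl = |Γ|²·P_inc = 13.1 W, P_del = (1 − |Γ|²)·P_inc = 57.7 W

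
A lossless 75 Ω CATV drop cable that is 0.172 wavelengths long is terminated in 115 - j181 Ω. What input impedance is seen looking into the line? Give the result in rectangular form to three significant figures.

βl = 2π × 0.172 = 61.9°
tan(βl) = tan(61.9°) = 1.87
Z_in = Z_0·(Z_L + jZ_0·tanβl)/(Z_0 + jZ_L·tanβl)
     = 75·(115 − j40.4)/(414 + j216)

Z_in ≈ 13.4 − j14.3 Ω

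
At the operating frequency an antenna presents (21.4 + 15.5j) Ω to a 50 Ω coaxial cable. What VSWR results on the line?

Γ = (Z_L − Z_0)/(Z_L + Z_0) = (-28.6 + j15.5)/(71.4 + j15.5)
|Γ| = 32.5/73.1 = 0.445
VSWR = (1 + |Γ|)/(1 − |Γ|) = 1.45/0.555

VSWR ≈ 2.61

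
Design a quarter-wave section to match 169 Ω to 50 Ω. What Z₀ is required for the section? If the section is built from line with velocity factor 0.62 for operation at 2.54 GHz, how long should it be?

Z_qwt = √(Z_0·R_L) = √(50 × 169) = √8450
λ = 0.62·c/f = 0.0732 m, so l = λ/4 = 0.0183 m

Z_qwt ≈ 91.9 Ω; length ≈ 1.83 cm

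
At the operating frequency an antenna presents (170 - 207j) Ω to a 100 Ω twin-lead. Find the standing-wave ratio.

VSWR ≈ 4.59

Γ = (Z_L − Z_0)/(Z_L + Z_0) = (70 − j207)/(270 − j207)
|Γ| = 219/340 = 0.642
VSWR = (1 + |Γ|)/(1 − |Γ|) = 1.64/0.358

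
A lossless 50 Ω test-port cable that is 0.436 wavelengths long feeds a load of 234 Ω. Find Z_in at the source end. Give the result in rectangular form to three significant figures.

βl = 2π × 0.436 = 157°
tan(βl) = tan(157°) = -0.425
Z_in = Z_0·(Z_L + jZ_0·tanβl)/(Z_0 + jZ_L·tanβl)
     = 50·(234 − j21.3)/(50 − j99.5)

Z_in ≈ 55.7 + j89.6 Ω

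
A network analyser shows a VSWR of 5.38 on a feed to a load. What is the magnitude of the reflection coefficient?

|Γ| ≈ 0.687

|Γ| = (S − 1)/(S + 1) = (5.38 − 1)/(5.38 + 1) = 4.38/6.38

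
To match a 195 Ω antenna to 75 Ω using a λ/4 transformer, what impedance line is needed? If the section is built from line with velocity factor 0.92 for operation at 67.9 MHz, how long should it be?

Z_qwt = √(Z_0·R_L) = √(75 × 195) = √14620
λ = 0.92·c/f = 4.06 m, so l = λ/4 = 1.02 m

Z_qwt ≈ 121 Ω; length ≈ 1.02 m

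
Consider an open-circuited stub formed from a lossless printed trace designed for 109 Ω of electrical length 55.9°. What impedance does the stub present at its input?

Z_in ≈ −j73.8 Ω

tan(βl) = 1.48
For an open-circuited stub, Z_in = −jZ_0·cot(βl) = −jZ_0/tan(βl)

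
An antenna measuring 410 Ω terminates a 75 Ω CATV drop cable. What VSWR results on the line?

VSWR ≈ 5.47

Γ = (410 − 75)/(410 + 75) = 0.691
VSWR = (1 + 0.691)/(1 − 0.691)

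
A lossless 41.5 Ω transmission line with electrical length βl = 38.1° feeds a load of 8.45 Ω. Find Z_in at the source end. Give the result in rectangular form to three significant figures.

tan(βl) = tan(38.1°) = 0.784
Z_in = Z_0·(Z_L + jZ_0·tanβl)/(Z_0 + jZ_L·tanβl)
     = 41.5·(8.45 + j32.5)/(41.5 + j6.63)

Z_in ≈ 13.3 + j30.4 Ω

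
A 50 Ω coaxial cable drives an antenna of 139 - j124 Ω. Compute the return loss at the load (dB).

RL ≈ 3.41 dB

Γ = (89 − j124)/(189 − j124), |Γ| = 0.675
RL = −20·log₁₀|Γ| = −20·log₁₀(0.675)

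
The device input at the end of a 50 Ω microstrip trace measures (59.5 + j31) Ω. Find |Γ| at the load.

|Γ| ≈ 0.285

Γ = (Z_L − Z_0)/(Z_L + Z_0) = (9.5 + j31)/(109.5 + j31)
|Γ| = 32.4/114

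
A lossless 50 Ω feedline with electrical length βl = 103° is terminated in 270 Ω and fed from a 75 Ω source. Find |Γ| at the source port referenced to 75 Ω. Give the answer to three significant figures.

|Γ| ≈ 0.775

tan(βl) = -4.33
Z_in = Z_0·(Z_L + jZ_0·tanβl)/(Z_0 + jZ_L·tanβl) = 9.73 + j11.1 Ω
Γ_s = (Z_in − Z_s)/(Z_in + Z_s) = (-65.3 + j11.1)/(84.7 + j11.1), |Γ_s| = 0.775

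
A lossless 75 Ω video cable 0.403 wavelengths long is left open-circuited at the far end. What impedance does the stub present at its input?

βl = 2π × 0.403 = 145°
tan(βl) = -0.698
For an open-circuited stub, Z_in = −jZ_0·cot(βl) = −jZ_0/tan(βl)

Z_in ≈ +j107 Ω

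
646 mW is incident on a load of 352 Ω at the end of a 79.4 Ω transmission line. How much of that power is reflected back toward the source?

Γ = (352 − 79.4)/(352 + 79.4) = 0.632
|Γ|² = 0.399
P_refl = |Γ|²·P_inc = 258 mW, P_del = (1 − |Γ|²)·P_inc = 388 mW

P_reflected ≈ 258 mW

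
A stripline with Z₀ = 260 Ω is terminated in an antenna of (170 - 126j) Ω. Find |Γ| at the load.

|Γ| ≈ 0.346

Γ = (Z_L − Z_0)/(Z_L + Z_0) = (-90 − j126)/(430 − j126)
|Γ| = 155/448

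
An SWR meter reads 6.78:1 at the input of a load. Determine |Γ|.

|Γ| = (S − 1)/(S + 1) = (6.78 − 1)/(6.78 + 1) = 5.78/7.78

|Γ| ≈ 0.743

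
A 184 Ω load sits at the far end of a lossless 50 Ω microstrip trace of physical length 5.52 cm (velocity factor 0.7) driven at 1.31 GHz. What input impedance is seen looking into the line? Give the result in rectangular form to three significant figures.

Z_in ≈ 19.1 + j30.2 Ω

λ = v/f = 0.7·c / 1.31 GHz = 0.16 m
βl = 2π·l/λ = 2π × 0.344 = 124°
tan(βl) = tan(124°) = -1.48
Z_in = Z_0·(Z_L + jZ_0·tanβl)/(Z_0 + jZ_L·tanβl)
     = 50·(184 − j74.2)/(50 − j273)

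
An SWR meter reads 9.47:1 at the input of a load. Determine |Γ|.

|Γ| = (S − 1)/(S + 1) = (9.47 − 1)/(9.47 + 1) = 8.47/10.5

|Γ| ≈ 0.809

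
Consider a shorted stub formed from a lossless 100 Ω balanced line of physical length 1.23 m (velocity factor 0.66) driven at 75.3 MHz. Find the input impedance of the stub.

λ = v/f = 0.66·c / 75.3 MHz = 2.63 m
βl = 2π·l/λ = 2π × 0.468 = 168°
tan(βl) = -0.205
For a shorted stub, Z_in = jZ_0·tan(βl)

Z_in ≈ −j20.5 Ω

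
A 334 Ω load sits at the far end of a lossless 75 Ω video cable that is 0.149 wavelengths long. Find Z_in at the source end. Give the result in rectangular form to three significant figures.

Z_in ≈ 25.3 − j51 Ω

βl = 2π × 0.149 = 53.6°
tan(βl) = tan(53.6°) = 1.36
Z_in = Z_0·(Z_L + jZ_0·tanβl)/(Z_0 + jZ_L·tanβl)
     = 75·(334 + j102)/(75 + j454)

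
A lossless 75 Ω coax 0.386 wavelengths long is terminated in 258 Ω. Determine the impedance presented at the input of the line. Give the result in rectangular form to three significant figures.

βl = 2π × 0.386 = 139°
tan(βl) = tan(139°) = -0.871
Z_in = Z_0·(Z_L + jZ_0·tanβl)/(Z_0 + jZ_L·tanβl)
     = 75·(258 − j65.3)/(75 − j225)

Z_in ≈ 45.5 + j71 Ω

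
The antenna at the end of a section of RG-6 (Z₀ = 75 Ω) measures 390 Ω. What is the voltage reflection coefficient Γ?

Γ = (Z_L − Z_0)/(Z_L + Z_0) = (390 − 75)/(390 + 75) = 315/465

Γ = 0.677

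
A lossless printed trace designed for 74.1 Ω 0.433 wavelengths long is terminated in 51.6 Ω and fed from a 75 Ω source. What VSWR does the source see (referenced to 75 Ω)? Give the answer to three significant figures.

βl = 2π × 0.433 = 156°
tan(βl) = -0.448
Z_in = Z_0·(Z_L + jZ_0·tanβl)/(Z_0 + jZ_L·tanβl) = 56.5 − j15.6 Ω
Γ_s = (Z_in − Z_s)/(Z_in + Z_s) = (-18.5 − j15.6)/(131 − j15.6), |Γ_s| = 0.183
VSWR = (1 + |Γ_s|)/(1 − |Γ_s|)

VSWR ≈ 1.45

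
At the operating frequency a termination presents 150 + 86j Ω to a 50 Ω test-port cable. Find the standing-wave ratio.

Γ = (Z_L − Z_0)/(Z_L + Z_0) = (100 + j86)/(200 + j86)
|Γ| = 132/218 = 0.606
VSWR = (1 + |Γ|)/(1 − |Γ|) = 1.61/0.394

VSWR ≈ 4.07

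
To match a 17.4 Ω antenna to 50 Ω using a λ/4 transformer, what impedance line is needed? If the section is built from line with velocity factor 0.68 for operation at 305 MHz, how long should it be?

Z_qwt = √(Z_0·R_L) = √(50 × 17.4) = √870
λ = 0.68·c/f = 0.669 m, so l = λ/4 = 0.167 m

Z_qwt ≈ 29.5 Ω; length ≈ 16.7 cm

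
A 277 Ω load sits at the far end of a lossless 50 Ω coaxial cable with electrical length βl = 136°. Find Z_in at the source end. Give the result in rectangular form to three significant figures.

tan(βl) = tan(136°) = -0.966
Z_in = Z_0·(Z_L + jZ_0·tanβl)/(Z_0 + jZ_L·tanβl)
     = 50·(277 − j48.3)/(50 − j267)

Z_in ≈ 18.1 + j48.4 Ω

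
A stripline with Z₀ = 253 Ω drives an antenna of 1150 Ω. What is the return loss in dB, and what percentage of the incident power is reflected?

RL ≈ 3.89 dB; 40.9% of incident power reflected

Γ = (1150 − 253)/(1150 + 253) = 0.639
RL = −20·log₁₀(0.639) = 3.89 dB
P_refl/P_inc = |Γ|² = 0.409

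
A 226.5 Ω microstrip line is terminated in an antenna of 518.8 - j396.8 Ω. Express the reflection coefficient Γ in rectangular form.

Γ ≈ 0.526 − j0.252

Γ = (Z_L − Z_0)/(Z_L + Z_0) = (292.3 − j396.8)/(745.3 − j396.8)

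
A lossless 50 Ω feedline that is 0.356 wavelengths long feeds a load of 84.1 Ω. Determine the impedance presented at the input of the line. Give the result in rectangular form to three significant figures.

Z_in ≈ 39.5 + j20.9 Ω

βl = 2π × 0.356 = 128°
tan(βl) = tan(128°) = -1.27
Z_in = Z_0·(Z_L + jZ_0·tanβl)/(Z_0 + jZ_L·tanβl)
     = 50·(84.1 − j63.6)/(50 − j107)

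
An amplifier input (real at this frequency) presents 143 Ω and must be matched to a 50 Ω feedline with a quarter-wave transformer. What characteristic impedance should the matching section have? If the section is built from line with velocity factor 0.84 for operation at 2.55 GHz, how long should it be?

Z_qwt ≈ 84.6 Ω; length ≈ 2.47 cm

Z_qwt = √(Z_0·R_L) = √(50 × 143) = √7150
λ = 0.84·c/f = 0.0988 m, so l = λ/4 = 0.0247 m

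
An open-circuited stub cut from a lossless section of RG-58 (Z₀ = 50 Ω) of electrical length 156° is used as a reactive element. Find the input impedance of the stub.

Z_in ≈ +j112 Ω

tan(βl) = -0.445
For an open-circuited stub, Z_in = −jZ_0·cot(βl) = −jZ_0/tan(βl)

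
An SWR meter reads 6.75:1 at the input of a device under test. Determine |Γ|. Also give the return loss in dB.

|Γ| ≈ 0.742; return loss ≈ 2.59 dB

|Γ| = (S − 1)/(S + 1) = (6.75 − 1)/(6.75 + 1) = 5.75/7.75
RL = −20·log₁₀|Γ| = −20·log₁₀(0.742)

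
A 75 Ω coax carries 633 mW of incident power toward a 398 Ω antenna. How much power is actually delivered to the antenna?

Γ = (398 − 75)/(398 + 75) = 0.683
|Γ|² = 0.466
P_refl = |Γ|²·P_inc = 295 mW, P_del = (1 − |Γ|²)·P_inc = 338 mW

P_delivered ≈ 338 mW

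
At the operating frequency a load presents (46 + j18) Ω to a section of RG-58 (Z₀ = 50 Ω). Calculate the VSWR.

VSWR ≈ 1.47

Γ = (Z_L − Z_0)/(Z_L + Z_0) = (-4 + j18)/(96 + j18)
|Γ| = 18.4/97.7 = 0.189
VSWR = (1 + |Γ|)/(1 − |Γ|) = 1.19/0.811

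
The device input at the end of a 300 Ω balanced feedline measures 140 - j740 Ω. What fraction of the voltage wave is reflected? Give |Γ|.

Γ = (Z_L − Z_0)/(Z_L + Z_0) = (-160 − j740)/(440 − j740)
|Γ| = 757/861

|Γ| ≈ 0.879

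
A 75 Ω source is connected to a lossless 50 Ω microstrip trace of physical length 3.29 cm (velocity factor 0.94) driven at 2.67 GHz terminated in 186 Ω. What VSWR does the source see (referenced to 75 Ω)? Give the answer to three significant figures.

VSWR ≈ 5.16

λ = v/f = 0.94·c / 2.67 GHz = 0.106 m
βl = 2π·l/λ = 2π × 0.311 = 112°
tan(βl) = -2.46
Z_in = Z_0·(Z_L + jZ_0·tanβl)/(Z_0 + jZ_L·tanβl) = 15.5 + j18.7 Ω
Γ_s = (Z_in − Z_s)/(Z_in + Z_s) = (-59.5 + j18.7)/(90.5 + j18.7), |Γ_s| = 0.675
VSWR = (1 + |Γ_s|)/(1 − |Γ_s|)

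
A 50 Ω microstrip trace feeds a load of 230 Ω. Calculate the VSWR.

For a purely resistive load, VSWR = R_L/Z_0 or Z_0/R_L (whichever > 1) = 230/50

VSWR ≈ 4.6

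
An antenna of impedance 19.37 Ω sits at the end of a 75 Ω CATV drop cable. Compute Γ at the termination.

Γ = -0.589

Γ = (Z_L − Z_0)/(Z_L + Z_0) = (19.37 − 75)/(19.37 + 75) = -55.63/94.37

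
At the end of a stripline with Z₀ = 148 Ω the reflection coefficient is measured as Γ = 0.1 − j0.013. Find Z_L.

Z_L ≈ 181 − j4.75 Ω

Z_L = Z_0·(1 + Γ)/(1 − Γ) = 148·(1.1 − j0.013)/(0.9 + j0.013)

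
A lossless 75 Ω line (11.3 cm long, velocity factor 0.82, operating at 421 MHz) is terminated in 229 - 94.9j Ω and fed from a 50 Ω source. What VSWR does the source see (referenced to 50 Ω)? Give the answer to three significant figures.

VSWR ≈ 2.59

λ = v/f = 0.82·c / 421 MHz = 0.584 m
βl = 2π·l/λ = 2π × 0.193 = 69.6°
tan(βl) = 2.69
Z_in = Z_0·(Z_L + jZ_0·tanβl)/(Z_0 + jZ_L·tanβl) = 21.7 − j16.2 Ω
Γ_s = (Z_in − Z_s)/(Z_in + Z_s) = (-28.3 − j16.2)/(71.7 − j16.2), |Γ_s| = 0.444
VSWR = (1 + |Γ_s|)/(1 − |Γ_s|)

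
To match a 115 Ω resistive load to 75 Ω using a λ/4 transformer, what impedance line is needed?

Z_qwt = √(Z_0·R_L) = √(75 × 115) = √8625

Z_qwt ≈ 92.9 Ω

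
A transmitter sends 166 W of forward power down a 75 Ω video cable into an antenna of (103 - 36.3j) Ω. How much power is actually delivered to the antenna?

P_delivered ≈ 155 W

|Γ| = |(28 − j36.3)/(178 − j36.3)| = 0.252
|Γ|² = 0.0637
P_refl = |Γ|²·P_inc = 10.6 W, P_del = (1 − |Γ|²)·P_inc = 155 W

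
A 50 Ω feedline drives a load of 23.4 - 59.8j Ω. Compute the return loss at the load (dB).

Γ = (-26.6 − j59.8)/(73.4 − j59.8), |Γ| = 0.691
RL = −20·log₁₀|Γ| = −20·log₁₀(0.691)

RL ≈ 3.21 dB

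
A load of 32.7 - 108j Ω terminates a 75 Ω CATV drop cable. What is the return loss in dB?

Γ = (-42.3 − j108)/(107.7 − j108), |Γ| = 0.76
RL = −20·log₁₀|Γ| = −20·log₁₀(0.76)

RL ≈ 2.38 dB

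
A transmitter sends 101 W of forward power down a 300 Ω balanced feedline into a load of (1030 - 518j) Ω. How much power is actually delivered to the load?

|Γ| = |(730 − j518)/(1330 − j518)| = 0.627
|Γ|² = 0.393
P_refl = |Γ|²·P_inc = 39.7 W, P_del = (1 − |Γ|²)·P_inc = 61.3 W

P_delivered ≈ 61.3 W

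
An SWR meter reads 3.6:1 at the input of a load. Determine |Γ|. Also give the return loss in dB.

|Γ| = (S − 1)/(S + 1) = (3.6 − 1)/(3.6 + 1) = 2.6/4.6
RL = −20·log₁₀|Γ| = −20·log₁₀(0.565)

|Γ| ≈ 0.565; return loss ≈ 4.96 dB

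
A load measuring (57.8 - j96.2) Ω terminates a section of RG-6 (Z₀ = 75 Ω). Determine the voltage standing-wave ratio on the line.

Γ = (Z_L − Z_0)/(Z_L + Z_0) = (-17.2 − j96.2)/(132.8 − j96.2)
|Γ| = 97.7/164 = 0.596
VSWR = (1 + |Γ|)/(1 − |Γ|) = 1.6/0.404

VSWR ≈ 3.95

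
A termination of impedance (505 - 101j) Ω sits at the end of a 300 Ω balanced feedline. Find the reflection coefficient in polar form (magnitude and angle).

Γ = (Z_L − Z_0)/(Z_L + Z_0) = (205 − j101)/(805 − j101)
|Γ| = 229/811 = 0.282

Γ ≈ 0.282 ∠ -19.1°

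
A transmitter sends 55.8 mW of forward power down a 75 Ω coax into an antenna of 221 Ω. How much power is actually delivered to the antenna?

P_delivered ≈ 42.2 mW

Γ = (221 − 75)/(221 + 75) = 0.493
|Γ|² = 0.243
P_refl = |Γ|²·P_inc = 13.6 mW, P_del = (1 − |Γ|²)·P_inc = 42.2 mW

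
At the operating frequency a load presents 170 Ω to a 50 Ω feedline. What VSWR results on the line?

VSWR ≈ 3.4

For a purely resistive load, VSWR = R_L/Z_0 or Z_0/R_L (whichever > 1) = 170/50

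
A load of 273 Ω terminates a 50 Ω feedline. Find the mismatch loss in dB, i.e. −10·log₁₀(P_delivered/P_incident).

mismatch loss ≈ 2.81 dB

Γ = (273 − 50)/(273 + 50) = 0.69
|Γ|² = 0.477, so P_del/P_inc = 1 − |Γ|² = 0.523
ML = −10·log₁₀(1 − |Γ|²)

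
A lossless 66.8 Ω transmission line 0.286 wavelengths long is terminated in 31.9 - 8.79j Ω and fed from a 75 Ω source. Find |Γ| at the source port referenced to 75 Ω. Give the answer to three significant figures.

βl = 2π × 0.286 = 103°
tan(βl) = -4.35
Z_in = Z_0·(Z_L + jZ_0·tanβl)/(Z_0 + jZ_L·tanβl) = 141 − j13.8 Ω
Γ_s = (Z_in − Z_s)/(Z_in + Z_s) = (66.3 − j13.8)/(216 − j13.8), |Γ_s| = 0.312

|Γ| ≈ 0.312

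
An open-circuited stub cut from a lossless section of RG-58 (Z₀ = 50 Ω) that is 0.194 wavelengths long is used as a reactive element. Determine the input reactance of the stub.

βl = 2π × 0.194 = 69.8°
tan(βl) = 2.72
For an open-circuited stub, Z_in = −jZ_0·cot(βl) = −jZ_0/tan(βl)

X_in ≈ -18.4 Ω (capacitive)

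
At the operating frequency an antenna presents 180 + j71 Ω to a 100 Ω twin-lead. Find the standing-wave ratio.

VSWR ≈ 2.18

Γ = (Z_L − Z_0)/(Z_L + Z_0) = (80 + j71)/(280 + j71)
|Γ| = 107/289 = 0.37
VSWR = (1 + |Γ|)/(1 − |Γ|) = 1.37/0.63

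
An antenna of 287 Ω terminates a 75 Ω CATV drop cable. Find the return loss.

Γ = (287 − 75)/(287 + 75) = 0.586
RL = −20·log₁₀|Γ| = −20·log₁₀(0.586)

RL ≈ 4.65 dB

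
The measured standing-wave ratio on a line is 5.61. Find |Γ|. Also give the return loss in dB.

|Γ| ≈ 0.697; return loss ≈ 3.13 dB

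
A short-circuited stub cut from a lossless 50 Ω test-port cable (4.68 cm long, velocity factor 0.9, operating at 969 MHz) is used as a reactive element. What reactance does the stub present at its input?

λ = v/f = 0.9·c / 969 MHz = 0.279 m
βl = 2π·l/λ = 2π × 0.168 = 60.5°
tan(βl) = 1.77
For a short-circuited stub, Z_in = jZ_0·tan(βl)

X_in ≈ 88.3 Ω (inductive)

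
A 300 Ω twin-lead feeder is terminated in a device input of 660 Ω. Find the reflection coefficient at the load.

Γ = 0.375

Γ = (Z_L − Z_0)/(Z_L + Z_0) = (660 − 300)/(660 + 300) = 360/960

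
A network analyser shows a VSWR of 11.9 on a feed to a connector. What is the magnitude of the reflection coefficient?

|Γ| ≈ 0.845

|Γ| = (S − 1)/(S + 1) = (11.9 − 1)/(11.9 + 1) = 10.9/12.9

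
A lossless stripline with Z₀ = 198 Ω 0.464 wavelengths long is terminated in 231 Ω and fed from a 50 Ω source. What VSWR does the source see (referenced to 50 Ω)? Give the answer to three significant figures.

VSWR ≈ 4.56

βl = 2π × 0.464 = 167°
tan(βl) = -0.23
Z_in = Z_0·(Z_L + jZ_0·tanβl)/(Z_0 + jZ_L·tanβl) = 227 + j15.3 Ω
Γ_s = (Z_in − Z_s)/(Z_in + Z_s) = (177 + j15.3)/(277 + j15.3), |Γ_s| = 0.64
VSWR = (1 + |Γ_s|)/(1 − |Γ_s|)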